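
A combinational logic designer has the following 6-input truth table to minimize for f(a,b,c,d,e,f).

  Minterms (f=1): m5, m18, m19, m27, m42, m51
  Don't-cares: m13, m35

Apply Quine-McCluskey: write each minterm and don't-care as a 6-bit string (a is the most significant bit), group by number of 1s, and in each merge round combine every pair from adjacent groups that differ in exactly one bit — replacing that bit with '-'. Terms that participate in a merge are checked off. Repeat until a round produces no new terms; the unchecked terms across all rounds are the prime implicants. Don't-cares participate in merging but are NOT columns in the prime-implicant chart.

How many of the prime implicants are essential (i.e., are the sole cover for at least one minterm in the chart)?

[col 0] 000101*, 001101*, 010010*, 010011*, 011011*, 100011*, 101010, 110011*
[col 1] -10011, 00-101, 01-011, 01001-, 1-0011
Prime implicants: -10011, 00-101, 01-011, 01001-, 1-0011, 101010
PI chart (minterm → PIs covering it):
  5 | 00-101  (sole → essential)
  18 | 01001-  (sole → essential)
  19 | -10011,01-011,01001-
  27 | 01-011  (sole → essential)
  42 | 101010  (sole → essential)
  51 | -10011,1-0011
Essential prime implicants: 00-101, 01-011, 01001-, 101010

4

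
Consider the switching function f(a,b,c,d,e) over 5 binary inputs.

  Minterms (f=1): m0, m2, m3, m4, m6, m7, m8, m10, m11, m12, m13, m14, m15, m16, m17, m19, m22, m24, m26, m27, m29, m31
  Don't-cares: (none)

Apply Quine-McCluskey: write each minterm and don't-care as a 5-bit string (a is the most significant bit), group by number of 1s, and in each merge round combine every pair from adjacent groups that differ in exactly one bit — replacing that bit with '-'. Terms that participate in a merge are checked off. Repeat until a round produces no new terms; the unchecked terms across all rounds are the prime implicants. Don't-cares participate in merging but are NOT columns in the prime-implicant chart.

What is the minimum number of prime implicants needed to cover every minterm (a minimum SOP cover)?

7

size-2^0 implicants → 00000(✓)  00010(✓)  00011(✓)  00100(✓)  00110(✓)  00111(✓)  01000(✓)  01010(✓)  01011(✓)  01100(✓)  01101(✓)  01110(✓)  01111(✓)  10000(✓)  10001(✓)  10011(✓)  10110(✓)  11000(✓)  11010(✓)  11011(✓)  11101(✓)  11111(✓)
size-2^1 implicants → -0000(✓)  -0011(✓)  -0110  -1000(✓)  -1010(✓)  -1011(✓)  -1101(✓)  -1111(✓)  0-000(✓)  0-010(✓)  0-011(✓)  0-100(✓)  0-110(✓)  0-111(✓)  00-00(✓)  00-10(✓)  00-11(✓)  000-0(✓)  0001-(✓)  001-0(✓)  0011-(✓)  01-00(✓)  01-10(✓)  01-11(✓)  010-0(✓)  0101-(✓)  011-0(✓)  011-1(✓)  0110-(✓)  0111-(✓)  1-000(✓)  1-011(✓)  100-1  1000-  11-11(✓)  110-0(✓)  1101-(✓)  111-1(✓)
size-2^2 implicants → --000  --011  -1-11  -10-0  -101-  -11-1  0--00(✓)  0--10(✓)  0--11(✓)  0-0-0(✓)  0-01-(✓)  0-1-0(✓)  0-11-(✓)  00--0(✓)  00-1-(✓)  01--0(✓)  01-1-(✓)  011--
size-2^3 implicants → 0---0  0--1-
Unchecked terms (primes): --000, --011, -0110, -1-11, -10-0, -101-, -11-1, 0---0, 0--1-, 011--, 100-1, 1000-
Minterm coverage:
  m0 ⊆ --000,0---0
  m2 ⊆ 0---0,0--1-
  m3 ⊆ --011,0--1-
  m4 ⊆ 0---0 [E]
  m6 ⊆ -0110,0---0,0--1-
  m7 ⊆ 0--1- [E]
  m8 ⊆ --000,-10-0,0---0
  m10 ⊆ -10-0,-101-,0---0,0--1-
  m11 ⊆ --011,-1-11,-101-,0--1-
  m12 ⊆ 0---0,011--
  m13 ⊆ -11-1,011--
  m14 ⊆ 0---0,0--1-,011--
  m15 ⊆ -1-11,-11-1,0--1-,011--
  m16 ⊆ --000,1000-
  m17 ⊆ 100-1,1000-
  m19 ⊆ --011,100-1
  m22 ⊆ -0110 [E]
  m24 ⊆ --000,-10-0
  m26 ⊆ -10-0,-101-
  m27 ⊆ --011,-1-11,-101-
  m29 ⊆ -11-1 [E]
  m31 ⊆ -1-11,-11-1
E = {-0110, -11-1, 0---0, 0--1-}
Petrick residual → --000, -101-, 100-1
Cover = c'd'e' + b'cde' + bc'd + bce + a'e' + a'd + ab'c'e  |cover|=7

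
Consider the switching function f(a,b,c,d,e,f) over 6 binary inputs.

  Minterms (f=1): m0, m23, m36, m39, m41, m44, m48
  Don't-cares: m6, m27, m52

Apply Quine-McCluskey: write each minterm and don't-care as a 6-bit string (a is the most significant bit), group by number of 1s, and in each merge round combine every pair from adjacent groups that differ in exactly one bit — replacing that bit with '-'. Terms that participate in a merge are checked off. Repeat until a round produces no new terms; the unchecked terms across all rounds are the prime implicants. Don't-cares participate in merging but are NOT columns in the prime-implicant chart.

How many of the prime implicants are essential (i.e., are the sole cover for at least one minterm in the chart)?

Round 0: 000000 000110 010111 011011 100100✓ 100111 101001 101100✓ 110000✓ 110100✓
Round 1: 1-0100 10-100 110-00
PIs = {000000, 000110, 010111, 011011, 1-0100, 10-100, 100111, 101001, 110-00}
Coverage chart:
  m0: 000000 ←essential
  m23: 010111 ←essential
  m36: 1-0100,10-100
  m39: 100111 ←essential
  m41: 101001 ←essential
  m44: 10-100 ←essential
  m48: 110-00 ←essential
Essential: 000000, 010111, 10-100, 100111, 101001, 110-00

6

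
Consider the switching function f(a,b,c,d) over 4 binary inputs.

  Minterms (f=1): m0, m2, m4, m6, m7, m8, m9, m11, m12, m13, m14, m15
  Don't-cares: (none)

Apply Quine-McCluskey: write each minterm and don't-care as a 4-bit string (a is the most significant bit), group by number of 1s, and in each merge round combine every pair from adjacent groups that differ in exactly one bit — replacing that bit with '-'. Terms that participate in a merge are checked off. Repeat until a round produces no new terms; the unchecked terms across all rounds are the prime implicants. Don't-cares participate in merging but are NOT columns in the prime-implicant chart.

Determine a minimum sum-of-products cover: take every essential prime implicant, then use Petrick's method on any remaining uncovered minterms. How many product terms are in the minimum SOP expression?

size-2^0 implicants → 0000(✓)  0010(✓)  0100(✓)  0110(✓)  0111(✓)  1000(✓)  1001(✓)  1011(✓)  1100(✓)  1101(✓)  1110(✓)  1111(✓)
size-2^1 implicants → -000(✓)  -100(✓)  -110(✓)  -111(✓)  0-00(✓)  0-10(✓)  00-0(✓)  01-0(✓)  011-(✓)  1-00(✓)  1-01(✓)  1-11(✓)  10-1(✓)  100-(✓)  11-0(✓)  11-1(✓)  110-(✓)  111-(✓)
size-2^2 implicants → --00  -1-0  -11-  0--0  1--1  1-0-  11--
Unchecked terms (primes): --00, -1-0, -11-, 0--0, 1--1, 1-0-, 11--
Minterm coverage:
  m0 ⊆ --00,0--0
  m2 ⊆ 0--0 [E]
  m4 ⊆ --00,-1-0,0--0
  m6 ⊆ -1-0,-11-,0--0
  m7 ⊆ -11- [E]
  m8 ⊆ --00,1-0-
  m9 ⊆ 1--1,1-0-
  m11 ⊆ 1--1 [E]
  m12 ⊆ --00,-1-0,1-0-,11--
  m13 ⊆ 1--1,1-0-,11--
  m14 ⊆ -1-0,-11-,11--
  m15 ⊆ -11-,1--1,11--
E = {-11-, 0--0, 1--1}
Petrick residual → --00
Cover = c'd' + bc + a'd' + ad  |cover|=4

4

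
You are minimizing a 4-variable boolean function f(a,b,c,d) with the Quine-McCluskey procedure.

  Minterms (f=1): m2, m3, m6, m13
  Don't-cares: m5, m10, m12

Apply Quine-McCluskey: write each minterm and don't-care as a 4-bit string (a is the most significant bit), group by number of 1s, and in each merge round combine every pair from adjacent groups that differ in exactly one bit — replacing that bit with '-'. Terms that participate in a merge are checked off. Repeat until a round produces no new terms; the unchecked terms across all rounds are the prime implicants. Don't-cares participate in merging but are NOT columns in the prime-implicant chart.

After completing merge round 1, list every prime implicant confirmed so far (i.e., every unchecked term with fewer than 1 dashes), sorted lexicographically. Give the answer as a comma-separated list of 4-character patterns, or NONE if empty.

[col 0] 0010*, 0011*, 0101*, 0110*, 1010*, 1100*, 1101*
[col 1] -010, -101, 0-10, 001-, 110-
Prime implicants: -010, -101, 0-10, 001-, 110-

NONE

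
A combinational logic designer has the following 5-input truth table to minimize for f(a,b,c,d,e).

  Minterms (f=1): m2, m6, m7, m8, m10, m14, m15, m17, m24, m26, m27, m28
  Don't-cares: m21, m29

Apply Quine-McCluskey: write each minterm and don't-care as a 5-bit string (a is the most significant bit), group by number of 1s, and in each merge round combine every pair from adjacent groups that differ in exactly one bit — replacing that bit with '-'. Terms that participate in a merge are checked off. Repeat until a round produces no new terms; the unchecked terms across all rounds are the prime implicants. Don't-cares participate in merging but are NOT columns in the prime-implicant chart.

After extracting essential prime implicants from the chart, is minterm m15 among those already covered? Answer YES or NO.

size-2^0 implicants → 00010(✓)  00110(✓)  00111(✓)  01000(✓)  01010(✓)  01110(✓)  01111(✓)  10001(✓)  10101(✓)  11000(✓)  11010(✓)  11011(✓)  11100(✓)  11101(✓)
size-2^1 implicants → -1000(✓)  -1010(✓)  0-010(✓)  0-110(✓)  0-111(✓)  00-10(✓)  0011-(✓)  01-10(✓)  010-0(✓)  0111-(✓)  1-101  10-01  11-00  110-0(✓)  1101-  1110-
size-2^2 implicants → -10-0  0--10  0-11-
Unchecked terms (primes): -10-0, 0--10, 0-11-, 1-101, 10-01, 11-00, 1101-, 1110-
Minterm coverage:
  m2 ⊆ 0--10 [E]
  m6 ⊆ 0--10,0-11-
  m7 ⊆ 0-11- [E]
  m8 ⊆ -10-0 [E]
  m10 ⊆ -10-0,0--10
  m14 ⊆ 0--10,0-11-
  m15 ⊆ 0-11- [E]
  m17 ⊆ 10-01 [E]
  m24 ⊆ -10-0,11-00
  m26 ⊆ -10-0,1101-
  m27 ⊆ 1101- [E]
  m28 ⊆ 11-00,1110-
E = {-10-0, 0--10, 0-11-, 10-01, 1101-}

YES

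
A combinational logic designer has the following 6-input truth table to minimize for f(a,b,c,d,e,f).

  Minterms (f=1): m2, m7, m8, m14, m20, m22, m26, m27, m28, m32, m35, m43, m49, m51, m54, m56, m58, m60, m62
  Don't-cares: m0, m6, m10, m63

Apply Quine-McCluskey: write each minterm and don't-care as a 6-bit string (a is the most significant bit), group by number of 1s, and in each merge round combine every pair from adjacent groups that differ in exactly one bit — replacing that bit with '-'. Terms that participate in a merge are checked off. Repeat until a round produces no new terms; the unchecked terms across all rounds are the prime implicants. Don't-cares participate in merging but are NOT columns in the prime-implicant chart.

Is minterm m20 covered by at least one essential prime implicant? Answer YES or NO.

Round 0: 000000✓ 000010✓ 000110✓ 000111✓ 001000✓ 001010✓ 001110✓ 010100✓ 010110✓ 011010✓ 011011✓ 011100✓ 100000✓ 100011✓ 101011✓ 110001✓ 110011✓ 110110✓ 111000✓ 111010✓ 111100✓ 111110✓ 111111✓
Round 1: -00000 -10110 -11010 -11100 0-0110 0-1010 00-000✓ 00-010✓ 00-110✓ 000-10✓ 0000-0✓ 00011- 001-10✓ 0010-0✓ 01-100 0101-0 01101- 1-0011 10-011 11-110 1100-1 111-00✓ 111-10✓ 1110-0✓ 1111-0✓ 11111-
Round 2: 00--10 00-0-0 111--0
PIs = {-00000, -10110, -11010, -11100, 0-0110, 0-1010, 00--10, 00-0-0, 00011-, 01-100, 0101-0, 01101-, 1-0011, 10-011, 11-110, 1100-1, 111--0, 11111-}
Coverage chart:
  m2: 00--10,00-0-0
  m7: 00011- ←essential
  m8: 00-0-0 ←essential
  m14: 00--10 ←essential
  m20: 01-100,0101-0
  m22: -10110,0-0110,0101-0
  m26: -11010,0-1010,01101-
  m27: 01101- ←essential
  m28: -11100,01-100
  m32: -00000 ←essential
  m35: 1-0011,10-011
  m43: 10-011 ←essential
  m49: 1100-1 ←essential
  m51: 1-0011,1100-1
  m54: -10110,11-110
  m56: 111--0 ←essential
  m58: -11010,111--0
  m60: -11100,111--0
  m62: 11-110,111--0,11111-
Essential: -00000, 00--10, 00-0-0, 00011-, 01101-, 10-011, 1100-1, 111--0

NO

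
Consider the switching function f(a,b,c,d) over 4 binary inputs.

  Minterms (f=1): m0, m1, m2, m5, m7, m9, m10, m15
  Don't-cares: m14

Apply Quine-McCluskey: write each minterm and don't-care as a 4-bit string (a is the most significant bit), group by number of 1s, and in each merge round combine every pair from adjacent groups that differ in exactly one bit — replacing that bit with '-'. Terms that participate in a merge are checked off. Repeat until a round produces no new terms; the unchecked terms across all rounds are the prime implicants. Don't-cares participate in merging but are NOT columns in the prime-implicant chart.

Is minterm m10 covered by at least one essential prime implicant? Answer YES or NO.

[col 0] 0000*, 0001*, 0010*, 0101*, 0111*, 1001*, 1010*, 1110*, 1111*
[col 1] -001, -010, -111, 0-01, 00-0, 000-, 01-1, 1-10, 111-
Prime implicants: -001, -010, -111, 0-01, 00-0, 000-, 01-1, 1-10, 111-
PI chart (minterm → PIs covering it):
  0 | 00-0,000-
  1 | -001,0-01,000-
  2 | -010,00-0
  5 | 0-01,01-1
  7 | -111,01-1
  9 | -001  (sole → essential)
  10 | -010,1-10
  15 | -111,111-
Essential prime implicants: -001

NO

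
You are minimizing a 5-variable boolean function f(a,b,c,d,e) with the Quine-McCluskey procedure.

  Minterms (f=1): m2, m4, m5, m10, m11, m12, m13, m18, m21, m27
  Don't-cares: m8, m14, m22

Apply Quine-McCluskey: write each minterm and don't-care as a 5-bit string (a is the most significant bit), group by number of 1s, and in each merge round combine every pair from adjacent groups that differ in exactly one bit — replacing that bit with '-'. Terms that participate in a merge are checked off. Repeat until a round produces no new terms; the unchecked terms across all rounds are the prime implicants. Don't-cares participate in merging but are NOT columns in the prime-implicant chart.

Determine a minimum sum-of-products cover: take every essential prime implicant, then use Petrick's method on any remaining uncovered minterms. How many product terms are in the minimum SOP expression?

size-2^0 implicants → 00010(✓)  00100(✓)  00101(✓)  01000(✓)  01010(✓)  01011(✓)  01100(✓)  01101(✓)  01110(✓)  10010(✓)  10101(✓)  10110(✓)  11011(✓)
size-2^1 implicants → -0010  -0101  -1011  0-010  0-100(✓)  0-101(✓)  0010-(✓)  01-00(✓)  01-10(✓)  010-0(✓)  0101-  011-0(✓)  0110-(✓)  10-10
size-2^2 implicants → 0-10-  01--0
Unchecked terms (primes): -0010, -0101, -1011, 0-010, 0-10-, 01--0, 0101-, 10-10
Minterm coverage:
  m2 ⊆ -0010,0-010
  m4 ⊆ 0-10- [E]
  m5 ⊆ -0101,0-10-
  m10 ⊆ 0-010,01--0,0101-
  m11 ⊆ -1011,0101-
  m12 ⊆ 0-10-,01--0
  m13 ⊆ 0-10- [E]
  m18 ⊆ -0010,10-10
  m21 ⊆ -0101 [E]
  m27 ⊆ -1011 [E]
E = {-0101, -1011, 0-10-}
Petrick residual → -0010, 0-010
Cover = b'c'de' + b'cd'e + bc'de + a'c'de' + a'cd'  |cover|=5

5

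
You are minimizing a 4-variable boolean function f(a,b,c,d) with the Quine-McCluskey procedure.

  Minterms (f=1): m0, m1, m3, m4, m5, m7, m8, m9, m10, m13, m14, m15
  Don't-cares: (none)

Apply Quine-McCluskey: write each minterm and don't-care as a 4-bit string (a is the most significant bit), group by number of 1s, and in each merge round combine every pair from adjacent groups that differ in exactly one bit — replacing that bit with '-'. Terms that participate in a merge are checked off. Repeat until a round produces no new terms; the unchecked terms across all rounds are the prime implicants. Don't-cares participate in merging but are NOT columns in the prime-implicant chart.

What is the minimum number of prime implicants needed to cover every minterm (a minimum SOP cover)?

5

size-2^0 implicants → 0000(✓)  0001(✓)  0011(✓)  0100(✓)  0101(✓)  0111(✓)  1000(✓)  1001(✓)  1010(✓)  1101(✓)  1110(✓)  1111(✓)
size-2^1 implicants → -000(✓)  -001(✓)  -101(✓)  -111(✓)  0-00(✓)  0-01(✓)  0-11(✓)  00-1(✓)  000-(✓)  01-1(✓)  010-(✓)  1-01(✓)  1-10  10-0  100-(✓)  11-1(✓)  111-
size-2^2 implicants → --01  -00-  -1-1  0--1  0-0-
Unchecked terms (primes): --01, -00-, -1-1, 0--1, 0-0-, 1-10, 10-0, 111-
Minterm coverage:
  m0 ⊆ -00-,0-0-
  m1 ⊆ --01,-00-,0--1,0-0-
  m3 ⊆ 0--1 [E]
  m4 ⊆ 0-0- [E]
  m5 ⊆ --01,-1-1,0--1,0-0-
  m7 ⊆ -1-1,0--1
  m8 ⊆ -00-,10-0
  m9 ⊆ --01,-00-
  m10 ⊆ 1-10,10-0
  m13 ⊆ --01,-1-1
  m14 ⊆ 1-10,111-
  m15 ⊆ -1-1,111-
E = {0--1, 0-0-}
Petrick residual → --01, 10-0, 111-
Cover = c'd + a'd + a'c' + ab'd' + abc  |cover|=5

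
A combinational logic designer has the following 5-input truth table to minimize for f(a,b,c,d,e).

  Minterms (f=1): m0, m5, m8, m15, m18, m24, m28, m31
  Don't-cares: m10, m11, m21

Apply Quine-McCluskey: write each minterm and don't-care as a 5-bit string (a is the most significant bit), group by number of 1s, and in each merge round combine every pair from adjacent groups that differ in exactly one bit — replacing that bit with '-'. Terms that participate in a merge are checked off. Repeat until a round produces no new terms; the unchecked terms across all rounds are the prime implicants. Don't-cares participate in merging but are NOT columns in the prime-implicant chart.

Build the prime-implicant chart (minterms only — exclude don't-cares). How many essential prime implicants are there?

5

size-2^0 implicants → 00000(✓)  00101(✓)  01000(✓)  01010(✓)  01011(✓)  01111(✓)  10010  10101(✓)  11000(✓)  11100(✓)  11111(✓)
size-2^1 implicants → -0101  -1000  -1111  0-000  01-11  010-0  0101-  11-00
Unchecked terms (primes): -0101, -1000, -1111, 0-000, 01-11, 010-0, 0101-, 10010, 11-00
Minterm coverage:
  m0 ⊆ 0-000 [E]
  m5 ⊆ -0101 [E]
  m8 ⊆ -1000,0-000,010-0
  m15 ⊆ -1111,01-11
  m18 ⊆ 10010 [E]
  m24 ⊆ -1000,11-00
  m28 ⊆ 11-00 [E]
  m31 ⊆ -1111 [E]
E = {-0101, -1111, 0-000, 10010, 11-00}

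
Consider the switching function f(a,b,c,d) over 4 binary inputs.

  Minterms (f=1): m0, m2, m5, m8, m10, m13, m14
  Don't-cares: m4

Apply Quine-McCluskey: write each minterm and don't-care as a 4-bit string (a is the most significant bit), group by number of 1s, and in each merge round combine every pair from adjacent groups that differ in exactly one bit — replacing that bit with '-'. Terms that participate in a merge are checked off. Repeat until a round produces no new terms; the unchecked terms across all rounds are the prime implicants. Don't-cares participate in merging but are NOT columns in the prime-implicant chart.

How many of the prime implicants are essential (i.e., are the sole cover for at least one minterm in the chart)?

3

[col 0] 0000*, 0010*, 0100*, 0101*, 1000*, 1010*, 1101*, 1110*
[col 1] -000*, -010*, -101, 0-00, 00-0*, 010-, 1-10, 10-0*
[col 2] -0-0
Prime implicants: -0-0, -101, 0-00, 010-, 1-10
PI chart (minterm → PIs covering it):
  0 | -0-0,0-00
  2 | -0-0  (sole → essential)
  5 | -101,010-
  8 | -0-0  (sole → essential)
  10 | -0-0,1-10
  13 | -101  (sole → essential)
  14 | 1-10  (sole → essential)
Essential prime implicants: -0-0, -101, 1-10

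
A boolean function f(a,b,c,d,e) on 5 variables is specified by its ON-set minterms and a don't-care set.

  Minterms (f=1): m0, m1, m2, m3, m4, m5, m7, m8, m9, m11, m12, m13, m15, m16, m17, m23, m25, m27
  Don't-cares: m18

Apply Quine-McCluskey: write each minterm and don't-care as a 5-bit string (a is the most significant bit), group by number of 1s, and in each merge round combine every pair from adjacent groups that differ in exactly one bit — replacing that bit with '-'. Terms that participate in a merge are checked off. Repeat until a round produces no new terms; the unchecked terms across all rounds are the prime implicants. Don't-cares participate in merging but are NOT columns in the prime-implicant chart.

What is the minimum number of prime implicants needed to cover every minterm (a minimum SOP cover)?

size-2^0 implicants → 00000(✓)  00001(✓)  00010(✓)  00011(✓)  00100(✓)  00101(✓)  00111(✓)  01000(✓)  01001(✓)  01011(✓)  01100(✓)  01101(✓)  01111(✓)  10000(✓)  10001(✓)  10010(✓)  10111(✓)  11001(✓)  11011(✓)
size-2^1 implicants → -0000(✓)  -0001(✓)  -0010(✓)  -0111  -1001(✓)  -1011(✓)  0-000(✓)  0-001(✓)  0-011(✓)  0-100(✓)  0-101(✓)  0-111(✓)  00-00(✓)  00-01(✓)  00-11(✓)  000-0(✓)  000-1(✓)  0000-(✓)  0001-(✓)  001-1(✓)  0010-(✓)  01-00(✓)  01-01(✓)  01-11(✓)  010-1(✓)  0100-(✓)  011-1(✓)  0110-(✓)  1-001(✓)  100-0(✓)  1000-(✓)  110-1(✓)
size-2^2 implicants → --001  -00-0  -000-  -10-1  0--00(✓)  0--01(✓)  0--11(✓)  0-0-1(✓)  0-00-(✓)  0-1-1(✓)  0-10-(✓)  00--1(✓)  00-0-(✓)  000--  01--1(✓)  01-0-(✓)
size-2^3 implicants → 0---1  0--0-
Unchecked terms (primes): --001, -00-0, -000-, -0111, -10-1, 0---1, 0--0-, 000--
Minterm coverage:
  m0 ⊆ -00-0,-000-,0--0-,000--
  m1 ⊆ --001,-000-,0---1,0--0-,000--
  m2 ⊆ -00-0,000--
  m3 ⊆ 0---1,000--
  m4 ⊆ 0--0- [E]
  m5 ⊆ 0---1,0--0-
  m7 ⊆ -0111,0---1
  m8 ⊆ 0--0- [E]
  m9 ⊆ --001,-10-1,0---1,0--0-
  m11 ⊆ -10-1,0---1
  m12 ⊆ 0--0- [E]
  m13 ⊆ 0---1,0--0-
  m15 ⊆ 0---1 [E]
  m16 ⊆ -00-0,-000-
  m17 ⊆ --001,-000-
  m23 ⊆ -0111 [E]
  m25 ⊆ --001,-10-1
  m27 ⊆ -10-1 [E]
E = {-0111, -10-1, 0---1, 0--0-}
Petrick residual → --001, -00-0
Cover = c'd'e + b'c'e' + b'cde + bc'e + a'e + a'd'  |cover|=6

6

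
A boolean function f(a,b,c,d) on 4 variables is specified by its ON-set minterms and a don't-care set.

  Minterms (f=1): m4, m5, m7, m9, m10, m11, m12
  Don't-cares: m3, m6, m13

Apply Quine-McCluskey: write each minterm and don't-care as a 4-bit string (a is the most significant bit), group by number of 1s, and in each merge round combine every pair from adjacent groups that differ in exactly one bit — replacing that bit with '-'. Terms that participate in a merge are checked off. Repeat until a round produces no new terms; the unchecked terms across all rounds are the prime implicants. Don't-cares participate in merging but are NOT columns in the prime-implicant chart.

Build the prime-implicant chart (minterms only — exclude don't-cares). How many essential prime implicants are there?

2

[col 0] 0011*, 0100*, 0101*, 0110*, 0111*, 1001*, 1010*, 1011*, 1100*, 1101*
[col 1] -011, -100*, -101*, 0-11, 01-0*, 01-1*, 010-*, 011-*, 1-01, 10-1, 101-, 110-*
[col 2] -10-, 01--
Prime implicants: -011, -10-, 0-11, 01--, 1-01, 10-1, 101-
PI chart (minterm → PIs covering it):
  4 | -10-,01--
  5 | -10-,01--
  7 | 0-11,01--
  9 | 1-01,10-1
  10 | 101-  (sole → essential)
  11 | -011,10-1,101-
  12 | -10-  (sole → essential)
Essential prime implicants: -10-, 101-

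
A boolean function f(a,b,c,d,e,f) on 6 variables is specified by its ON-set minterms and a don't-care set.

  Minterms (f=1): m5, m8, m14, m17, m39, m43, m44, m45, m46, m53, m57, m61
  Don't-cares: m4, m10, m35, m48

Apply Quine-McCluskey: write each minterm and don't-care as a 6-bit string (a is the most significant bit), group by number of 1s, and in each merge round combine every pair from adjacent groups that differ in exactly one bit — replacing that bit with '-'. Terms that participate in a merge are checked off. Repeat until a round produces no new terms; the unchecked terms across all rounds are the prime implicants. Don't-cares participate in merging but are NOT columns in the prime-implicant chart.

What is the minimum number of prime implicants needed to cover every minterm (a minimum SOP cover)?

9

[col 0] 000100*, 000101*, 001000*, 001010*, 001110*, 010001, 100011*, 100111*, 101011*, 101100*, 101101*, 101110*, 110000, 110101*, 111001*, 111101*
[col 1] -01110, 00010-, 001-10, 0010-0, 1-1101, 10-011, 100-11, 1011-0, 10110-, 11-101, 111-01
Prime implicants: -01110, 00010-, 001-10, 0010-0, 010001, 1-1101, 10-011, 100-11, 1011-0, 10110-, 11-101, 110000, 111-01
PI chart (minterm → PIs covering it):
  5 | 00010-  (sole → essential)
  8 | 0010-0  (sole → essential)
  14 | -01110,001-10
  17 | 010001  (sole → essential)
  39 | 100-11  (sole → essential)
  43 | 10-011  (sole → essential)
  44 | 1011-0,10110-
  45 | 1-1101,10110-
  46 | -01110,1011-0
  53 | 11-101  (sole → essential)
  57 | 111-01  (sole → essential)
  61 | 1-1101,11-101,111-01
Essential prime implicants: 00010-, 0010-0, 010001, 10-011, 100-11, 11-101, 111-01
Petrick residual → -01110, 10110-
Minimum SOP uses 9 PIs: b'cdef' + a'b'c'de' + a'b'cd'f' + a'bc'd'e'f + ab'd'ef + ab'c'ef + ab'cde' + abde'f + abce'f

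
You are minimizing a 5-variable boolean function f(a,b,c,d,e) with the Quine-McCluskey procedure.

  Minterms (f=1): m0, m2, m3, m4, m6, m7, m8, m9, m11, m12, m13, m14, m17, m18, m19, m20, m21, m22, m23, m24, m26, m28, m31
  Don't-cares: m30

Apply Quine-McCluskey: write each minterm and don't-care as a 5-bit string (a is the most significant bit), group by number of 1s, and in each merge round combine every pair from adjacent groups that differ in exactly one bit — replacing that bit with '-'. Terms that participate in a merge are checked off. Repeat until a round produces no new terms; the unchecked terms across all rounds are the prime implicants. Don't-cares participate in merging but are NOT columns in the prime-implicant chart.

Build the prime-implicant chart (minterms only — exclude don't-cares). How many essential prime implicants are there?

5

[col 0] 00000*, 00010*, 00011*, 00100*, 00110*, 00111*, 01000*, 01001*, 01011*, 01100*, 01101*, 01110*, 10001*, 10010*, 10011*, 10100*, 10101*, 10110*, 10111*, 11000*, 11010*, 11100*, 11110*, 11111*
[col 1] -0010*, -0011*, -0100*, -0110*, -0111*, -1000*, -1100*, -1110*, 0-000*, 0-011, 0-100*, 0-110*, 00-00*, 00-10*, 00-11*, 000-0*, 0001-*, 001-0*, 0011-*, 01-00*, 01-01*, 010-1, 0100-*, 011-0*, 0110-*, 1-010*, 1-100*, 1-110*, 1-111*, 10-01*, 10-10*, 10-11*, 100-1*, 1001-*, 101-0*, 101-1*, 1010-*, 1011-*, 11-00*, 11-10*, 110-0*, 111-0*, 1111-*
[col 2] --100*, --110*, -0-10*, -0-11*, -001-*, -01-0*, -011-*, -1-00, -11-0*, 0--00, 0-1-0*, 00--0, 00-1-*, 01-0-, 1--10, 1-1-0*, 1-11-, 10--1, 10-1-*, 101--, 11--0
[col 3] --1-0, -0-1-
Prime implicants: --1-0, -0-1-, -1-00, 0--00, 0-011, 00--0, 01-0-, 010-1, 1--10, 1-11-, 10--1, 101--, 11--0
PI chart (minterm → PIs covering it):
  0 | 0--00,00--0
  2 | -0-1-,00--0
  3 | -0-1-,0-011
  4 | --1-0,0--00,00--0
  6 | --1-0,-0-1-,00--0
  7 | -0-1-  (sole → essential)
  8 | -1-00,0--00,01-0-
  9 | 01-0-,010-1
  11 | 0-011,010-1
  12 | --1-0,-1-00,0--00,01-0-
  13 | 01-0-  (sole → essential)
  14 | --1-0  (sole → essential)
  17 | 10--1  (sole → essential)
  18 | -0-1-,1--10
  19 | -0-1-,10--1
  20 | --1-0,101--
  21 | 10--1,101--
  22 | --1-0,-0-1-,1--10,1-11-,101--
  23 | -0-1-,1-11-,10--1,101--
  24 | -1-00,11--0
  26 | 1--10,11--0
  28 | --1-0,-1-00,11--0
  31 | 1-11-  (sole → essential)
Essential prime implicants: --1-0, -0-1-, 01-0-, 1-11-, 10--1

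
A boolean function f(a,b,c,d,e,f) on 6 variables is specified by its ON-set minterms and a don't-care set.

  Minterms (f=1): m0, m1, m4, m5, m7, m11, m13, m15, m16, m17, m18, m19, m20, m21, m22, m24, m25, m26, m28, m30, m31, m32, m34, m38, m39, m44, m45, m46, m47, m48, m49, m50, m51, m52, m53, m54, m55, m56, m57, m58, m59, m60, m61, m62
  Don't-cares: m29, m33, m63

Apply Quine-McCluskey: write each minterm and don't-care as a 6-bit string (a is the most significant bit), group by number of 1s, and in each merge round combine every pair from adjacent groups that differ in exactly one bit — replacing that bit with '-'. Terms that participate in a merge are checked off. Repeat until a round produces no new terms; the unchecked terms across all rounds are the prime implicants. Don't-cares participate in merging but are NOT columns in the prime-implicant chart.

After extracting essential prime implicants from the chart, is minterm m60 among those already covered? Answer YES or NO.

YES

size-2^0 implicants → 000000(✓)  000001(✓)  000100(✓)  000101(✓)  000111(✓)  001011(✓)  001101(✓)  001111(✓)  010000(✓)  010001(✓)  010010(✓)  010011(✓)  010100(✓)  010101(✓)  010110(✓)  011000(✓)  011001(✓)  011010(✓)  011100(✓)  011101(✓)  011110(✓)  011111(✓)  100000(✓)  100001(✓)  100010(✓)  100110(✓)  100111(✓)  101100(✓)  101101(✓)  101110(✓)  101111(✓)  110000(✓)  110001(✓)  110010(✓)  110011(✓)  110100(✓)  110101(✓)  110110(✓)  110111(✓)  111000(✓)  111001(✓)  111010(✓)  111011(✓)  111100(✓)  111101(✓)  111110(✓)  111111(✓)
size-2^1 implicants → -00000(✓)  -00001(✓)  -00111(✓)  -01101(✓)  -01111(✓)  -10000(✓)  -10001(✓)  -10010(✓)  -10011(✓)  -10100(✓)  -10101(✓)  -10110(✓)  -11000(✓)  -11001(✓)  -11010(✓)  -11100(✓)  -11101(✓)  -11110(✓)  -11111(✓)  0-0000(✓)  0-0001(✓)  0-0100(✓)  0-0101(✓)  0-1101(✓)  0-1111(✓)  00-101(✓)  00-111(✓)  000-00(✓)  000-01(✓)  00000-(✓)  0001-1(✓)  00010-(✓)  001-11  0011-1(✓)  01-000(✓)  01-001(✓)  01-010(✓)  01-100(✓)  01-101(✓)  01-110(✓)  010-00(✓)  010-01(✓)  010-10(✓)  0100-0(✓)  0100-1(✓)  01000-(✓)  01001-(✓)  0101-0(✓)  01010-(✓)  011-00(✓)  011-01(✓)  011-10(✓)  0110-0(✓)  01100-(✓)  0111-0(✓)  0111-1(✓)  01110-(✓)  01111-(✓)  1-0000(✓)  1-0001(✓)  1-0010(✓)  1-0110(✓)  1-0111(✓)  1-1100(✓)  1-1101(✓)  1-1110(✓)  1-1111(✓)  10-110(✓)  10-111(✓)  100-10(✓)  1000-0(✓)  10000-(✓)  10011-(✓)  1011-0(✓)  1011-1(✓)  10110-(✓)  10111-(✓)  11-000(✓)  11-001(✓)  11-010(✓)  11-011(✓)  11-100(✓)  11-101(✓)  11-110(✓)  11-111(✓)  110-00(✓)  110-01(✓)  110-10(✓)  110-11(✓)  1100-0(✓)  1100-1(✓)  11000-(✓)  11001-(✓)  1101-0(✓)  1101-1(✓)  11010-(✓)  11011-(✓)  111-00(✓)  111-01(✓)  111-10(✓)  111-11(✓)  1110-0(✓)  1110-1(✓)  11100-(✓)  11101-(✓)  1111-0(✓)  1111-1(✓)  11110-(✓)  11111-(✓)
size-2^2 implicants → --0000(✓)  --0001(✓)  --1101(✓)  --1111(✓)  -0-111  -0000-(✓)  -011-1(✓)  -1-000(✓)  -1-001(✓)  -1-010(✓)  -1-100(✓)  -1-101(✓)  -1-110(✓)  -10-00(✓)  -10-01(✓)  -10-10(✓)  -100-0(✓)  -100-1(✓)  -1000-(✓)  -1001-(✓)  -101-0(✓)  -1010-(✓)  -11-00(✓)  -11-01(✓)  -11-10(✓)  -110-0(✓)  -1100-(✓)  -111-0(✓)  -111-1(✓)  -1110-(✓)  -1111-(✓)  0--101  0-0-00(✓)  0-0-01(✓)  0-000-(✓)  0-010-(✓)  0-11-1(✓)  00-1-1  000-0-(✓)  01--00(✓)  01--01(✓)  01--10(✓)  01-0-0(✓)  01-00-(✓)  01-1-0(✓)  01-10-(✓)  010--0(✓)  010-0-(✓)  0100--(✓)  011--0(✓)  011-0-(✓)  0111--(✓)  1--110(✓)  1--111(✓)  1-0-10  1-00-0  1-000-(✓)  1-011-(✓)  1-11-0(✓)  1-11-1(✓)  1-110-(✓)  1-111-(✓)  10-11-(✓)  1011--(✓)  11--00(✓)  11--01(✓)  11--10(✓)  11--11(✓)  11-0-0(✓)  11-0-1(✓)  11-00-(✓)  11-01-(✓)  11-1-0(✓)  11-1-1(✓)  11-10-(✓)  11-11-(✓)  110--0(✓)  110--1(✓)  110-0-(✓)  110-1-(✓)  1100--(✓)  1101--(✓)  111--0(✓)  111--1(✓)  111-0-(✓)  111-1-(✓)  1110--(✓)  1111--(✓)
size-2^3 implicants → --000-  --11-1  -1--00(✓)  -1--01(✓)  -1--10(✓)  -1-0-0(✓)  -1-00-(✓)  -1-1-0(✓)  -1-10-(✓)  -10--0(✓)  -10-0-(✓)  -100--  -11--0(✓)  -11-0-(✓)  -111--  0-0-0-  01---0(✓)  01--0-(✓)  1--11-  1-11--  11---0(✓)  11---1(✓)  11--0-(✓)  11--1-(✓)  11-0--(✓)  11-1--(✓)  110---(✓)  111---(✓)
size-2^4 implicants → -1---0  -1--0-  11----
Unchecked terms (primes): --000-, --11-1, -0-111, -1---0, -1--0-, -100--, -111--, 0--101, 0-0-0-, 00-1-1, 001-11, 1--11-, 1-0-10, 1-00-0, 1-11--, 11----
Minterm coverage:
  m0 ⊆ --000-,0-0-0-
  m1 ⊆ --000-,0-0-0-
  m4 ⊆ 0-0-0- [E]
  m5 ⊆ 0--101,0-0-0-,00-1-1
  m7 ⊆ -0-111,00-1-1
  m11 ⊆ 001-11 [E]
  m13 ⊆ --11-1,0--101,00-1-1
  m15 ⊆ --11-1,-0-111,00-1-1,001-11
  m16 ⊆ --000-,-1---0,-1--0-,-100--,0-0-0-
  m17 ⊆ --000-,-1--0-,-100--,0-0-0-
  m18 ⊆ -1---0,-100--
  m19 ⊆ -100-- [E]
  m20 ⊆ -1---0,-1--0-,0-0-0-
  m21 ⊆ -1--0-,0--101,0-0-0-
  m22 ⊆ -1---0 [E]
  m24 ⊆ -1---0,-1--0-
  m25 ⊆ -1--0- [E]
  m26 ⊆ -1---0 [E]
  m28 ⊆ -1---0,-1--0-,-111--
  m30 ⊆ -1---0,-111--
  m31 ⊆ --11-1,-111--
  m32 ⊆ --000-,1-00-0
  m34 ⊆ 1-0-10,1-00-0
  m38 ⊆ 1--11-,1-0-10
  m39 ⊆ -0-111,1--11-
  m44 ⊆ 1-11-- [E]
  m45 ⊆ --11-1,1-11--
  m46 ⊆ 1--11-,1-11--
  m47 ⊆ --11-1,-0-111,1--11-,1-11--
  m48 ⊆ --000-,-1---0,-1--0-,-100--,1-00-0,11----
  m49 ⊆ --000-,-1--0-,-100--,11----
  m50 ⊆ -1---0,-100--,1-0-10,1-00-0,11----
  m51 ⊆ -100--,11----
  m52 ⊆ -1---0,-1--0-,11----
  m53 ⊆ -1--0-,11----
  m54 ⊆ -1---0,1--11-,1-0-10,11----
  m55 ⊆ 1--11-,11----
  m56 ⊆ -1---0,-1--0-,11----
  m57 ⊆ -1--0-,11----
  m58 ⊆ -1---0,11----
  m59 ⊆ 11---- [E]
  m60 ⊆ -1---0,-1--0-,-111--,1-11--,11----
  m61 ⊆ --11-1,-1--0-,-111--,1-11--,11----
  m62 ⊆ -1---0,-111--,1--11-,1-11--,11----
E = {-1---0, -1--0-, -100--, 0-0-0-, 001-11, 1-11--, 11----}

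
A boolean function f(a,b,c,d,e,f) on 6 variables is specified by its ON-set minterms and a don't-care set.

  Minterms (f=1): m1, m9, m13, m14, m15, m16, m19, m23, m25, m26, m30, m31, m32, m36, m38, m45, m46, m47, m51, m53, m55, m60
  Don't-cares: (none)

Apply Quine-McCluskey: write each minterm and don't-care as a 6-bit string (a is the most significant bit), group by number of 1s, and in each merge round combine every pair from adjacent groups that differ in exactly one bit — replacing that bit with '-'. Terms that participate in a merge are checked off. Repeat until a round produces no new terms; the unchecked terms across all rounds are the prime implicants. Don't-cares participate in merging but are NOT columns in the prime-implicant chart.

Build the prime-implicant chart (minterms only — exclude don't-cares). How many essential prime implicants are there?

Round 0: 000001✓ 001001✓ 001101✓ 001110✓ 001111✓ 010000 010011✓ 010111✓ 011001✓ 011010✓ 011110✓ 011111✓ 100000✓ 100100✓ 100110✓ 101101✓ 101110✓ 101111✓ 110011✓ 110101✓ 110111✓ 111100
Round 1: -01101✓ -01110✓ -01111✓ -10011✓ -10111✓ 0-1001 0-1110✓ 0-1111✓ 00-001 001-01 0011-1✓ 00111-✓ 01-111 010-11✓ 011-10 01111-✓ 10-110 100-00 1001-0 1011-1✓ 10111-✓ 110-11✓ 1101-1
Round 2: -011-1 -0111- -10-11 0-111-
PIs = {-011-1, -0111-, -10-11, 0-1001, 0-111-, 00-001, 001-01, 01-111, 010000, 011-10, 10-110, 100-00, 1001-0, 1101-1, 111100}
Coverage chart:
  m1: 00-001 ←essential
  m9: 0-1001,00-001,001-01
  m13: -011-1,001-01
  m14: -0111-,0-111-
  m15: -011-1,-0111-,0-111-
  m16: 010000 ←essential
  m19: -10-11 ←essential
  m23: -10-11,01-111
  m25: 0-1001 ←essential
  m26: 011-10 ←essential
  m30: 0-111-,011-10
  m31: 0-111-,01-111
  m32: 100-00 ←essential
  m36: 100-00,1001-0
  m38: 10-110,1001-0
  m45: -011-1 ←essential
  m46: -0111-,10-110
  m47: -011-1,-0111-
  m51: -10-11 ←essential
  m53: 1101-1 ←essential
  m55: -10-11,1101-1
  m60: 111100 ←essential
Essential: -011-1, -10-11, 0-1001, 00-001, 010000, 011-10, 100-00, 1101-1, 111100

9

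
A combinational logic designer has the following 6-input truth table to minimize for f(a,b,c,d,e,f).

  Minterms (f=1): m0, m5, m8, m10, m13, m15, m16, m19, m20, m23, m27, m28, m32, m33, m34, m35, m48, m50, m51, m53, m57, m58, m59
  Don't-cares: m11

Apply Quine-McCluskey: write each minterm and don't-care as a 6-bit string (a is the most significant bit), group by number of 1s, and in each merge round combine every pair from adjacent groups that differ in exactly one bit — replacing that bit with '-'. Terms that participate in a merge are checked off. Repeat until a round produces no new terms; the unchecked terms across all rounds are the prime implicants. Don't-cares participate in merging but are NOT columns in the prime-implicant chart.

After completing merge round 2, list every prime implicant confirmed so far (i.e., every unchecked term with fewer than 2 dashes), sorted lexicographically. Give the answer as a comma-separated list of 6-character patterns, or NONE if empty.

0-1011, 00-000, 00-101, 001-11, 0010-0, 00101-, 0011-1, 01-100, 010-00, 010-11, 110101, 1110-1

Round 0: 000000✓ 000101✓ 001000✓ 001010✓ 001011✓ 001101✓ 001111✓ 010000✓ 010011✓ 010100✓ 010111✓ 011011✓ 011100✓ 100000✓ 100001✓ 100010✓ 100011✓ 110000✓ 110010✓ 110011✓ 110101 111001✓ 111010✓ 111011✓
Round 1: -00000✓ -10000✓ -10011✓ -11011✓ 0-0000✓ 0-1011 00-000 00-101 001-11 0010-0 00101- 0011-1 01-011✓ 01-100 010-00 010-11 1-0000✓ 1-0010✓ 1-0011✓ 1000-0✓ 1000-1✓ 10000-✓ 10001-✓ 11-010✓ 11-011✓ 1100-0✓ 11001-✓ 1110-1 11101-✓
Round 2: --0000 -1-011 1-00-0 1-001- 1000-- 11-01-
PIs = {--0000, -1-011, 0-1011, 00-000, 00-101, 001-11, 0010-0, 00101-, 0011-1, 01-100, 010-00, 010-11, 1-00-0, 1-001-, 1000--, 11-01-, 110101, 1110-1}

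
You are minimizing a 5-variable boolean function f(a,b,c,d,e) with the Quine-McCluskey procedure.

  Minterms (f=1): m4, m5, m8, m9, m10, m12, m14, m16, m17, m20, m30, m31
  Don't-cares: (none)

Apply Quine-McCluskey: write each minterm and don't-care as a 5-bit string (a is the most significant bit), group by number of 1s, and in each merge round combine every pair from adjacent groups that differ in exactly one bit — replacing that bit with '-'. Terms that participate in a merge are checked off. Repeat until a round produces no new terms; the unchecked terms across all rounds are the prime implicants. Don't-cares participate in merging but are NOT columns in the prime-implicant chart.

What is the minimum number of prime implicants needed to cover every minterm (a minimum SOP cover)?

size-2^0 implicants → 00100(✓)  00101(✓)  01000(✓)  01001(✓)  01010(✓)  01100(✓)  01110(✓)  10000(✓)  10001(✓)  10100(✓)  11110(✓)  11111(✓)
size-2^1 implicants → -0100  -1110  0-100  0010-  01-00(✓)  01-10(✓)  010-0(✓)  0100-  011-0(✓)  10-00  1000-  1111-
size-2^2 implicants → 01--0
Unchecked terms (primes): -0100, -1110, 0-100, 0010-, 01--0, 0100-, 10-00, 1000-, 1111-
Minterm coverage:
  m4 ⊆ -0100,0-100,0010-
  m5 ⊆ 0010- [E]
  m8 ⊆ 01--0,0100-
  m9 ⊆ 0100- [E]
  m10 ⊆ 01--0 [E]
  m12 ⊆ 0-100,01--0
  m14 ⊆ -1110,01--0
  m16 ⊆ 10-00,1000-
  m17 ⊆ 1000- [E]
  m20 ⊆ -0100,10-00
  m30 ⊆ -1110,1111-
  m31 ⊆ 1111- [E]
E = {0010-, 01--0, 0100-, 1000-, 1111-}
Petrick residual → -0100
Cover = b'cd'e' + a'b'cd' + a'be' + a'bc'd' + ab'c'd' + abcd  |cover|=6

6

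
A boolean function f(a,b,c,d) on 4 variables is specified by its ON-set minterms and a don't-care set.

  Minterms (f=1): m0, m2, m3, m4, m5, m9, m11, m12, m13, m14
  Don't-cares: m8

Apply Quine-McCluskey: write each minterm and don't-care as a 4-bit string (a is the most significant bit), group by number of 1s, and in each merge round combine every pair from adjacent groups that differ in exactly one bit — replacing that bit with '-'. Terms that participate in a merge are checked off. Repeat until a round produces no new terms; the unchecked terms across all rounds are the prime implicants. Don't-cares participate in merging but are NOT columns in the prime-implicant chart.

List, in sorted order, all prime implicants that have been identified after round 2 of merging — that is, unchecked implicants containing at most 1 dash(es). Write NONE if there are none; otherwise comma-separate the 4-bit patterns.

[col 0] 0000*, 0010*, 0011*, 0100*, 0101*, 1000*, 1001*, 1011*, 1100*, 1101*, 1110*
[col 1] -000*, -011, -100*, -101*, 0-00*, 00-0, 001-, 010-*, 1-00*, 1-01*, 10-1, 100-*, 11-0, 110-*
[col 2] --00, -10-, 1-0-
Prime implicants: --00, -011, -10-, 00-0, 001-, 1-0-, 10-1, 11-0

-011, 00-0, 001-, 10-1, 11-0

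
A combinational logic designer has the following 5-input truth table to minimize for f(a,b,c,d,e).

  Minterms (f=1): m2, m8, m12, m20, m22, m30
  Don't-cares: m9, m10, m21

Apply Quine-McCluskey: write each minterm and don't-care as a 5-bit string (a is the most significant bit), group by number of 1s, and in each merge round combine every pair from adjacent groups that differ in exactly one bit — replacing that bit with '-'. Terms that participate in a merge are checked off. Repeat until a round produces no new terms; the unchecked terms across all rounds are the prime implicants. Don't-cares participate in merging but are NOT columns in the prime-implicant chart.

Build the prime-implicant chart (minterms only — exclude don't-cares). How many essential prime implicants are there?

Round 0: 00010✓ 01000✓ 01001✓ 01010✓ 01100✓ 10100✓ 10101✓ 10110✓ 11110✓
Round 1: 0-010 01-00 010-0 0100- 1-110 101-0 1010-
PIs = {0-010, 01-00, 010-0, 0100-, 1-110, 101-0, 1010-}
Coverage chart:
  m2: 0-010 ←essential
  m8: 01-00,010-0,0100-
  m12: 01-00 ←essential
  m20: 101-0,1010-
  m22: 1-110,101-0
  m30: 1-110 ←essential
Essential: 0-010, 01-00, 1-110

3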